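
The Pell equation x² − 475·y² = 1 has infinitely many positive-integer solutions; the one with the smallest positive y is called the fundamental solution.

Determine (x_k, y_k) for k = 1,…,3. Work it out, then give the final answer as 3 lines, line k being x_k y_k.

[21; 1,3,1,6,2,6,1,3,1,42] for √475; ℓ=10 ⇒ convergent index 9
a_0=21:  p_0=21·1+0=21,  q_0=21·0+1=1
a_1=1:  p_1=1·21+1=22,  q_1=1·1+0=1
…
a_4=6:  p_4=6·109+87=741,  q_4=6·5+4=34
a_5=2:  p_5=2·741+109=1591,  q_5=2·34+5=73
a_6=6:  p_6=6·1591+741=10287,  q_6=6·73+34=472
…
a_8=3:  p_8=3·11878+10287=45921,  q_8=3·545+472=2107
a_9=1:  p_9=1·45921+11878=57799,  q_9=1·2107+545=2652
(x₁, y₁) = (57799, 2652);  57799² − 475·2652² = 1 ✓
n=2: (57799,2652)∘(57799,2652) = (57799·57799+475·2652·2652, 57799·2652+2652·57799) = (6681448801,306565896)
n=3: (6681448801,306565896)∘(57799,2652) = (57799·6681448801+475·2652·306565896, 57799·306565896+2652·6681448801) = (772362118440199,35438404443156)

57799 2652
6681448801 306565896
772362118440199 35438404443156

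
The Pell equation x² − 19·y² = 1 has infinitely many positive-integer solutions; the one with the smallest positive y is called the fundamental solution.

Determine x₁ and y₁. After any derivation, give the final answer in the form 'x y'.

√19 = [4; 2,1,3,1,2,8, …], period ℓ=6 (even) → k=5
k=0  a_k=4  p_k/q_k = 4/1
k=1  a_k=2  p_k/q_k = 9/2
k=2  a_k=1  p_k/q_k = 13/3
k=3  a_k=3  p_k/q_k = 48/11
k=4  a_k=1  p_k/q_k = 61/14
k=5  a_k=2  p_k/q_k = 170/39
(x₁, y₁) = (170, 39);  170² − 19·39² = 1 ✓

170 39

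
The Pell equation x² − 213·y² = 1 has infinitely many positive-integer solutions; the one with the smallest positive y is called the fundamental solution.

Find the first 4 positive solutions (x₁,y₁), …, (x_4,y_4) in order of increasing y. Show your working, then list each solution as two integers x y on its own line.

194399 13320
75581942401 5178789360
29386108041429599 2013502945575960
11425260034216163289601 782845918228863306720

√213 = [14; 1,1,2,6,1,8,1,6,2,1,1,28, …], period ℓ=12 (even) → k=11
a_0=14:  p_0=14·1+0=14,  q_0=14·0+1=1
a_1=1:  p_1=1·14+1=15,  q_1=1·1+0=1
…
a_6=8:  p_6=8·540+467=4787,  q_6=8·37+32=328
a_7=1:  p_7=1·4787+540=5327,  q_7=1·328+37=365
a_8=6:  p_8=6·5327+4787=36749,  q_8=6·365+328=2518
…
a_10=1:  p_10=1·78825+36749=115574,  q_10=1·5401+2518=7919
a_11=1:  p_11=1·115574+78825=194399,  q_11=1·7919+5401=13320
fundamental: x₁=194399, y₁=13320  (since 37790971201 − 213·177422400 = 1)
(194399+13320√213)^2 = 75581942401 + 5178789360√213
(194399+13320√213)^3 = 29386108041429599 + 2013502945575960√213
(194399+13320√213)^4 = 11425260034216163289601 + 782845918228863306720√213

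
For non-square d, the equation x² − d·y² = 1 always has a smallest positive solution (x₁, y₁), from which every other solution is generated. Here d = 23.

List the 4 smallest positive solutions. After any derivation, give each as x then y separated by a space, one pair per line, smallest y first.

24 5
1151 240
55224 11515
2649601 552480

√23 = [4; 1,3,1,8, …], period ℓ=4 (even) → k=3
a_0=4:  p_0=4·1+0=4,  q_0=4·0+1=1
a_1=1:  p_1=1·4+1=5,  q_1=1·1+0=1
a_2=3:  p_2=3·5+4=19,  q_2=3·1+1=4
a_3=1:  p_3=1·19+5=24,  q_3=1·4+1=5
→ (24, 5).  Check: 24²=576, 23·5²=575, difference 1.
(24+5√23)^2 = 1151 + 240√23
(24+5√23)^3 = 55224 + 11515√23
(24+5√23)^4 = 2649601 + 552480√23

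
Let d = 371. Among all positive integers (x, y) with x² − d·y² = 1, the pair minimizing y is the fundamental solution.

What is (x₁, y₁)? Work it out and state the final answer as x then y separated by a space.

1695 88

√371 → a₀=19, period (3,1,4,1,3,38); ℓ=6 even so k=5
a_0=19:  p_0=19·1+0=19,  q_0=19·0+1=1
a_1=3:  p_1=3·19+1=58,  q_1=3·1+0=3
a_2=1:  p_2=1·58+19=77,  q_2=1·3+1=4
…
a_4=1:  p_4=1·366+77=443,  q_4=1·19+4=23
a_5=3:  p_5=3·443+366=1695,  q_5=3·23+19=88
fundamental: x₁=1695, y₁=88  (since 2873025 − 371·7744 = 1)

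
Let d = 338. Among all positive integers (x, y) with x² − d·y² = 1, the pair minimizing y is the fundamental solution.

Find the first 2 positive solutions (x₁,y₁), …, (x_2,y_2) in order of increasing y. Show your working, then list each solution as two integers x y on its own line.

d=338: √d = [18; 2,1,1,2,36] (ℓ=5, odd), read p_9/q_9
i=0: a=18 ⇒ p=18, q=1
…
i=2: a=1 ⇒ p=55, q=3
i=3: a=1 ⇒ p=92, q=5
i=4: a=2 ⇒ p=239, q=13
i=5: a=36 ⇒ p=8696, q=473
i=6: a=2 ⇒ p=17631, q=959
i=7: a=1 ⇒ p=26327, q=1432
i=8: a=1 ⇒ p=43958, q=2391
i=9: a=2 ⇒ p=114243, q=6214
(x₁, y₁) = (114243, 6214);  114243² − 338·6214² = 1 ✓
(x_2, y_2) = (114243·114243 + 338·6214·6214, 114243·6214 + 6214·114243) = (26102926097, 1419812004)

114243 6214
26102926097 1419812004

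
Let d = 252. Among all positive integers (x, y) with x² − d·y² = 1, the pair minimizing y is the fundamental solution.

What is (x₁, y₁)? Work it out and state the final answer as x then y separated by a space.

√252 = [15; 1,6,1,30, …], period ℓ=4 (even) → k=3
step 0: (15, 1)  from 15·(1,0) + (0,1)
…
step 2: (111, 7)  from 6·(16,1) + (15,1)
step 3: (127, 8)  from 1·(111,7) + (16,1)
fundamental: x₁=127, y₁=8  (since 16129 − 252·64 = 1)

127 8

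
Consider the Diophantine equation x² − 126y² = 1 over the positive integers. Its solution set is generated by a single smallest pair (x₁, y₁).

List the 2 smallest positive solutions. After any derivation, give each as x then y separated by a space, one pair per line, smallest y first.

d=126: √d = [11; 4,2,4,22] (ℓ=4, even), read p_3/q_3
k=0  a_k=11  p_k/q_k = 11/1
…
k=2  a_k=2  p_k/q_k = 101/9
k=3  a_k=4  p_k/q_k = 449/40
→ (449, 40).  Check: 449²=201601, 126·40²=201600, difference 1.
(x_2, y_2) = (449·449 + 126·40·40, 449·40 + 40·449) = (403201, 35920)

449 40
403201 35920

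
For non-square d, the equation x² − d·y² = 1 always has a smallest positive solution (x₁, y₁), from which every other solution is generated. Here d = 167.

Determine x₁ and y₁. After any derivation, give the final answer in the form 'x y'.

168 13

√167 = [12; 1,11,1,24, …], period ℓ=4 (even) → k=3
k=0  a_k=12  p_k/q_k = 12/1
…
k=2  a_k=11  p_k/q_k = 155/12
k=3  a_k=1  p_k/q_k = 168/13
→ (168, 13).  Check: 168²=28224, 167·13²=28223, difference 1.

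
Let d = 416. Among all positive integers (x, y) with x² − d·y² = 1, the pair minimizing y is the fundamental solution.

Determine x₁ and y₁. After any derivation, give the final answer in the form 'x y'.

5201 255

d=416: √d = [20; 2,1,1,9,1,1,2,40] (ℓ=8, even), read p_7/q_7
a_0=20:  p_0=20·1+0=20,  q_0=20·0+1=1
a_1=2:  p_1=2·20+1=41,  q_1=2·1+0=2
a_2=1:  p_2=1·41+20=61,  q_2=1·2+1=3
a_3=1:  p_3=1·61+41=102,  q_3=1·3+2=5
…
a_6=1:  p_6=1·1081+979=2060,  q_6=1·53+48=101
a_7=2:  p_7=2·2060+1081=5201,  q_7=2·101+53=255
fundamental: x₁=5201, y₁=255  (since 27050401 − 416·65025 = 1)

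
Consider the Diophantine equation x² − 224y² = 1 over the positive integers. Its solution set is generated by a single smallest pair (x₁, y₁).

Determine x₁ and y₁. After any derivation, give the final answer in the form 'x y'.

15 1

√224 → a₀=14, period (1,28); ℓ=2 even so k=1
i=0: a=14 ⇒ p=14, q=1
i=1: a=1 ⇒ p=15, q=1
(x₁, y₁) = (15, 1);  15² − 224·1² = 1 ✓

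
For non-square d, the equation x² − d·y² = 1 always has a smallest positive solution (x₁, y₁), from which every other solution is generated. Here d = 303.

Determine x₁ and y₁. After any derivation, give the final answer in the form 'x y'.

[17; 2,2,5,2,2,34] for √303; ℓ=6 ⇒ convergent index 5
k=0  a_k=17  p_k/q_k = 17/1
…
k=4  a_k=2  p_k/q_k = 1027/59
k=5  a_k=2  p_k/q_k = 2524/145
(x₁, y₁) = (2524, 145);  2524² − 303·145² = 1 ✓

2524 145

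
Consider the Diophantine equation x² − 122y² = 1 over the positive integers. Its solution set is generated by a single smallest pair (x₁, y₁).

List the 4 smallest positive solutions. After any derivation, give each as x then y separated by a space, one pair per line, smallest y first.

243 22
118097 10692
57394899 5196290
27893802817 2525386248

√122 → a₀=11, period (22); ℓ=1 odd so k=1
step 0: (11, 1)  from 11·(1,0) + (0,1)
step 1: (243, 22)  from 22·(11,1) + (1,0)
→ (243, 22).  Check: 243²=59049, 122·22²=59048, difference 1.
n=2: (243,22)∘(243,22) = (243·243+122·22·22, 243·22+22·243) = (118097,10692)
n=3: (118097,10692)∘(243,22) = (243·118097+122·22·10692, 243·10692+22·118097) = (57394899,5196290)
n=4: (57394899,5196290)∘(243,22) = (243·57394899+122·22·5196290, 243·5196290+22·57394899) = (27893802817,2525386248)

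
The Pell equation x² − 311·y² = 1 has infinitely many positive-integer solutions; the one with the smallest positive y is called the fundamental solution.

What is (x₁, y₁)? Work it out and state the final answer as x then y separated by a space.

16883880 957397

d=311: √d = [17; 1,1,1,2,1,…,1,1,34] (ℓ=16, even), read p_15/q_15
k=0  a_k=17  p_k/q_k = 17/1
k=1  a_k=1  p_k/q_k = 18/1
…
k=3  a_k=1  p_k/q_k = 53/3
k=4  a_k=2  p_k/q_k = 141/8
…
k=10  a_k=6  p_k/q_k = 1376656/78063
…
k=14  a_k=1  p_k/q_k = 10724507/608131
k=15  a_k=1  p_k/q_k = 16883880/957397
(x₁, y₁) = (16883880, 957397);  16883880² − 311·957397² = 1 ✓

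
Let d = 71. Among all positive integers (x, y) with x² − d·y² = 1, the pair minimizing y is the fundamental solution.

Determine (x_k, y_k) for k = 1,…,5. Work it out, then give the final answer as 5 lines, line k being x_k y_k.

√71 → a₀=8, period (2,2,1,7,1,2,2,16); ℓ=8 even so k=7
a_0=8:  p_0=8·1+0=8,  q_0=8·0+1=1
…
a_3=1:  p_3=1·42+17=59,  q_3=1·5+2=7
a_4=7:  p_4=7·59+42=455,  q_4=7·7+5=54
…
a_6=2:  p_6=2·514+455=1483,  q_6=2·61+54=176
a_7=2:  p_7=2·1483+514=3480,  q_7=2·176+61=413
(x₁, y₁) = (3480, 413);  3480² − 71·413² = 1 ✓
(3480+413√71)^2 = 24220799 + 2874480√71
(3480+413√71)^3 = 168576757560 + 20006380387√71
(3480+413√71)^4 = 1173294208396801 + 139244404619040√71
(3480+413√71)^5 = 8166127521864977400 + 969141036142138013√71

3480 413
24220799 2874480
168576757560 20006380387
1173294208396801 139244404619040
8166127521864977400 969141036142138013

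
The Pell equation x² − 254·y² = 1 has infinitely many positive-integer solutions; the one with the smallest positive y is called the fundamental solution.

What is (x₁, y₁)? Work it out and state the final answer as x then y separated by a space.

√254 → a₀=15, period (1,14,1,30); ℓ=4 even so k=3
i=0: a=15 ⇒ p=15, q=1
…
i=2: a=14 ⇒ p=239, q=15
i=3: a=1 ⇒ p=255, q=16
→ (255, 16).  Check: 255²=65025, 254·16²=65024, difference 1.

255 16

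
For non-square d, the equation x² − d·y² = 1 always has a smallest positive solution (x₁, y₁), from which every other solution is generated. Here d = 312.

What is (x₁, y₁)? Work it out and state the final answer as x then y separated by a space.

[17; 1,1,1,34] for √312; ℓ=4 ⇒ convergent index 3
k=0  a_k=17  p_k/q_k = 17/1
k=1  a_k=1  p_k/q_k = 18/1
k=2  a_k=1  p_k/q_k = 35/2
k=3  a_k=1  p_k/q_k = 53/3
(x₁, y₁) = (53, 3);  53² − 312·3² = 1 ✓

53 3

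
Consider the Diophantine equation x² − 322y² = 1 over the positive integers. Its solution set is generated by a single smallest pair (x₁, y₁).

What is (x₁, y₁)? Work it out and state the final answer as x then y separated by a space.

d=322: √d = [17; 1,16,1,34] (ℓ=4, even), read p_3/q_3
k=0  a_k=17  p_k/q_k = 17/1
…
k=2  a_k=16  p_k/q_k = 305/17
k=3  a_k=1  p_k/q_k = 323/18
→ (323, 18).  Check: 323²=104329, 322·18²=104328, difference 1.

323 18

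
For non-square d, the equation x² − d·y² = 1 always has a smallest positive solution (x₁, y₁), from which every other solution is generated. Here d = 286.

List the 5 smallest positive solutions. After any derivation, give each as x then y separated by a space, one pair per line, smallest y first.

[16; 1,10,3,3,2,3,3,10,1,32] for √286; ℓ=10 ⇒ convergent index 9
i=0: a=16 ⇒ p=16, q=1
…
i=2: a=10 ⇒ p=186, q=11
…
i=4: a=3 ⇒ p=1911, q=113
…
i=6: a=3 ⇒ p=15102, q=893
i=7: a=3 ⇒ p=49703, q=2939
i=8: a=10 ⇒ p=512132, q=30283
i=9: a=1 ⇒ p=561835, q=33222
(x₁, y₁) = (561835, 33222);  561835² − 286·33222² = 1 ✓
(x_2, y_2) = (561835·561835 + 286·33222·33222, 561835·33222 + 33222·561835) = (631317134449, 37330564740)
(x_3, y_3) = (561835·631317134449 + 286·33222·37330564740, 561835·37330564740 + 33222·631317134449) = (709392124465745995, 41947235681362578)
(x_4, y_4) = (561835·709392124465745995 + 286·33222·41947235681362578, 561835·41947235681362578 + 33222·709392124465745995) = (797122648497793485067201, 47134850318039357456520)
(x_5, y_5) = (561835·797122648497793485067201 + 286·33222·47134850318039357456520, 561835·47134850318039357456520 + 33222·797122648497793485067201) = (895702806436806213240996001675, 52964017256829337557486465822)

561835 33222
631317134449 37330564740
709392124465745995 41947235681362578
797122648497793485067201 47134850318039357456520
895702806436806213240996001675 52964017256829337557486465822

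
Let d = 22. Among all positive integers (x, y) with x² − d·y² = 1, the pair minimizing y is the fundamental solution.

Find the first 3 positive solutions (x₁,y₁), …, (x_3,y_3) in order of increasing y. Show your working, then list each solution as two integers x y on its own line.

√22 → a₀=4, period (1,2,4,2,1,8); ℓ=6 even so k=5
step 0: (4, 1)  from 4·(1,0) + (0,1)
step 1: (5, 1)  from 1·(4,1) + (1,0)
step 2: (14, 3)  from 2·(5,1) + (4,1)
step 3: (61, 13)  from 4·(14,3) + (5,1)
step 4: (136, 29)  from 2·(61,13) + (14,3)
step 5: (197, 42)  from 1·(136,29) + (61,13)
fundamental: x₁=197, y₁=42  (since 38809 − 22·1764 = 1)
(197+42√22)^2 = 77617 + 16548√22
(197+42√22)^3 = 30580901 + 6519870√22

197 42
77617 16548
30580901 6519870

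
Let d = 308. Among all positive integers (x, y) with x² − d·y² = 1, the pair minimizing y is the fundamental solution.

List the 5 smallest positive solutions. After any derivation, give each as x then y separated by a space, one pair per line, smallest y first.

351 20
246401 14040
172973151 9856060
121426905601 6918940080
85241514758751 4857086080100

d=308: √d = [17; 1,1,4,1,1,34] (ℓ=6, even), read p_5/q_5
step 0: (17, 1)  from 17·(1,0) + (0,1)
…
step 3: (158, 9)  from 4·(35,2) + (18,1)
step 4: (193, 11)  from 1·(158,9) + (35,2)
step 5: (351, 20)  from 1·(193,11) + (158,9)
→ (351, 20).  Check: 351²=123201, 308·20²=123200, difference 1.
(351+20√308)^2 = 246401 + 14040√308
(351+20√308)^3 = 172973151 + 9856060√308
(351+20√308)^4 = 121426905601 + 6918940080√308
(351+20√308)^5 = 85241514758751 + 4857086080100√308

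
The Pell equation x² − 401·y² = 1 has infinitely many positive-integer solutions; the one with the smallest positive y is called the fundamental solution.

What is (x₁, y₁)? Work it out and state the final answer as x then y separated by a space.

√401 = [20; 40, …], period ℓ=1 (odd) → k=1
a_0=20:  p_0=20·1+0=20,  q_0=20·0+1=1
a_1=40:  p_1=40·20+1=801,  q_1=40·1+0=40
(x₁, y₁) = (801, 40);  801² − 401·40² = 1 ✓

801 40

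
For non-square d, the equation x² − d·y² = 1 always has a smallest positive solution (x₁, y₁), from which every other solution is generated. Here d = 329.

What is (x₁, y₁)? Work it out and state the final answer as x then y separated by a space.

√329 = [18; 7,4,2,1,1,4,1,1,2,4,7,36, …], period ℓ=12 (even) → k=11
step 0: (18, 1)  from 18·(1,0) + (0,1)
step 1: (127, 7)  from 7·(18,1) + (1,0)
step 2: (526, 29)  from 4·(127,7) + (18,1)
…
step 6: (13241, 730)  from 4·(2884,159) + (1705,94)
step 7: (16125, 889)  from 1·(13241,730) + (2884,159)
step 8: (29366, 1619)  from 1·(16125,889) + (13241,730)
step 9: (74857, 4127)  from 2·(29366,1619) + (16125,889)
step 10: (328794, 18127)  from 4·(74857,4127) + (29366,1619)
step 11: (2376415, 131016)  from 7·(328794,18127) + (74857,4127)
(x₁, y₁) = (2376415, 131016);  2376415² − 329·131016² = 1 ✓

2376415 131016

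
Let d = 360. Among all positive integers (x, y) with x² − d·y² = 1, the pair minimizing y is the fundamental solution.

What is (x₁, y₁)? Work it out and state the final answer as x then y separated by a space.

d=360: √d = [18; 1,36] (ℓ=2, even), read p_1/q_1
a_0=18:  p_0=18·1+0=18,  q_0=18·0+1=1
a_1=1:  p_1=1·18+1=19,  q_1=1·1+0=1
(x₁, y₁) = (19, 1);  19² − 360·1² = 1 ✓

19 1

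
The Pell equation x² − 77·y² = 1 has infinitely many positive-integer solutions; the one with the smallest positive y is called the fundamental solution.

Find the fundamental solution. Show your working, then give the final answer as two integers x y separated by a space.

351 40

[8; 1,3,2,3,1,16] for √77; ℓ=6 ⇒ convergent index 5
step 0: (8, 1)  from 8·(1,0) + (0,1)
step 1: (9, 1)  from 1·(8,1) + (1,0)
…
step 3: (79, 9)  from 2·(35,4) + (9,1)
step 4: (272, 31)  from 3·(79,9) + (35,4)
step 5: (351, 40)  from 1·(272,31) + (79,9)
(x₁, y₁) = (351, 40);  351² − 77·40² = 1 ✓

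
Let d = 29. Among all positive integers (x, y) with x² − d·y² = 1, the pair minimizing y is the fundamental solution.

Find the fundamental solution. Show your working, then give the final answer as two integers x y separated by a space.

9801 1820

d=29: √d = [5; 2,1,1,2,10] (ℓ=5, odd), read p_9/q_9
i=0: a=5 ⇒ p=5, q=1
…
i=2: a=1 ⇒ p=16, q=3
…
i=4: a=2 ⇒ p=70, q=13
…
i=6: a=2 ⇒ p=1524, q=283
i=7: a=1 ⇒ p=2251, q=418
i=8: a=1 ⇒ p=3775, q=701
i=9: a=2 ⇒ p=9801, q=1820
fundamental: x₁=9801, y₁=1820  (since 96059601 − 29·3312400 = 1)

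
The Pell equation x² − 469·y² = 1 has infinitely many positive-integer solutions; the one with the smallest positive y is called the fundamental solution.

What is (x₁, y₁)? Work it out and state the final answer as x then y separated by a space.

[21; 1,1,1,10,6,10,1,1,1,42] for √469; ℓ=10 ⇒ convergent index 9
a_0=21:  p_0=21·1+0=21,  q_0=21·0+1=1
a_1=1:  p_1=1·21+1=22,  q_1=1·1+0=1
a_2=1:  p_2=1·22+21=43,  q_2=1·1+1=2
a_3=1:  p_3=1·43+22=65,  q_3=1·2+1=3
…
a_5=6:  p_5=6·693+65=4223,  q_5=6·32+3=195
a_6=10:  p_6=10·4223+693=42923,  q_6=10·195+32=1982
a_7=1:  p_7=1·42923+4223=47146,  q_7=1·1982+195=2177
a_8=1:  p_8=1·47146+42923=90069,  q_8=1·2177+1982=4159
a_9=1:  p_9=1·90069+47146=137215,  q_9=1·4159+2177=6336
→ (137215, 6336).  Check: 137215²=18827956225, 469·6336²=18827956224, difference 1.

137215 6336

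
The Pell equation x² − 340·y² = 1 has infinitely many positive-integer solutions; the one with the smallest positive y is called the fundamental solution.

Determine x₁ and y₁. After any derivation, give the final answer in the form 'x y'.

285769 15498

√340 = [18; 2,3,1,1,1,…,3,2,36, …], period ℓ=14 (even) → k=13
step 0: (18, 1)  from 18·(1,0) + (0,1)
…
step 2: (129, 7)  from 3·(37,2) + (18,1)
step 3: (166, 9)  from 1·(129,7) + (37,2)
step 4: (295, 16)  from 1·(166,9) + (129,7)
…
step 6: (756, 41)  from 1·(461,25) + (295,16)
step 7: (6509, 353)  from 8·(756,41) + (461,25)
step 8: (7265, 394)  from 1·(6509,353) + (756,41)
…
step 10: (21039, 1141)  from 1·(13774,747) + (7265,394)
step 11: (34813, 1888)  from 1·(21039,1141) + (13774,747)
step 12: (125478, 6805)  from 3·(34813,1888) + (21039,1141)
step 13: (285769, 15498)  from 2·(125478,6805) + (34813,1888)
fundamental: x₁=285769, y₁=15498  (since 81663921361 − 340·240188004 = 1)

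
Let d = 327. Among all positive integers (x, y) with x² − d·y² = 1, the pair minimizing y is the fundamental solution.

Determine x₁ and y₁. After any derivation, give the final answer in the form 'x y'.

217 12

d=327: √d = [18; 12,36] (ℓ=2, even), read p_1/q_1
a_0=18:  p_0=18·1+0=18,  q_0=18·0+1=1
a_1=12:  p_1=12·18+1=217,  q_1=12·1+0=12
(x₁, y₁) = (217, 12);  217² − 327·12² = 1 ✓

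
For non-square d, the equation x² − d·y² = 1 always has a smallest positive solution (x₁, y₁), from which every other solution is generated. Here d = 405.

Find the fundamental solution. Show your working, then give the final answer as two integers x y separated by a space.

√405 → a₀=20, period (8,40); ℓ=2 even so k=1
a_0=20:  p_0=20·1+0=20,  q_0=20·0+1=1
a_1=8:  p_1=8·20+1=161,  q_1=8·1+0=8
(x₁, y₁) = (161, 8);  161² − 405·8² = 1 ✓

161 8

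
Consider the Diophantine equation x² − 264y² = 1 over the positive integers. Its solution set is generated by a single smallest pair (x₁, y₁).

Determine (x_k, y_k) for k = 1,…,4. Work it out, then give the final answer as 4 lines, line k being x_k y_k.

[16; 4,32] for √264; ℓ=2 ⇒ convergent index 1
a_0=16:  p_0=16·1+0=16,  q_0=16·0+1=1
a_1=4:  p_1=4·16+1=65,  q_1=4·1+0=4
→ (65, 4).  Check: 65²=4225, 264·4²=4224, difference 1.
k=2:  x_2 = 65·65+264·4·4 = 8449,  y_2 = 65·4+4·65 = 520
k=3:  x_3 = 65·8449+264·4·520 = 1098305,  y_3 = 65·520+4·8449 = 67596
k=4:  x_4 = 65·1098305+264·4·67596 = 142771201,  y_4 = 65·67596+4·1098305 = 8786960

65 4
8449 520
1098305 67596
142771201 8786960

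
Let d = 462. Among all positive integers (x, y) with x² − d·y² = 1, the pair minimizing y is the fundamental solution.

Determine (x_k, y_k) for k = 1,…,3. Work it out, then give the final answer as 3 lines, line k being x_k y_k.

43 2
3697 172
317899 14790

√462 → a₀=21, period (2,42); ℓ=2 even so k=1
a_0=21:  p_0=21·1+0=21,  q_0=21·0+1=1
a_1=2:  p_1=2·21+1=43,  q_1=2·1+0=2
→ (43, 2).  Check: 43²=1849, 462·2²=1848, difference 1.
k=2:  x_2 = 43·43+462·2·2 = 3697,  y_2 = 43·2+2·43 = 172
k=3:  x_3 = 43·3697+462·2·172 = 317899,  y_3 = 43·172+2·3697 = 14790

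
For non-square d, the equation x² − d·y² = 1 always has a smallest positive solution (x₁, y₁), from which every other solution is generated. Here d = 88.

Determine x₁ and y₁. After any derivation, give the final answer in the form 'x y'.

197 21

√88 = [9; 2,1,1,1,2,18, …], period ℓ=6 (even) → k=5
i=0: a=9 ⇒ p=9, q=1
i=1: a=2 ⇒ p=19, q=2
…
i=4: a=1 ⇒ p=75, q=8
i=5: a=2 ⇒ p=197, q=21
(x₁, y₁) = (197, 21);  197² − 88·21² = 1 ✓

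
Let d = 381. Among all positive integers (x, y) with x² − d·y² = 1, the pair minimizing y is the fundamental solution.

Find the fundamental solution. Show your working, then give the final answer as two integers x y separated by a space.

√381 → a₀=19, period (1,1,12,1,1,38); ℓ=6 even so k=5
i=0: a=19 ⇒ p=19, q=1
i=1: a=1 ⇒ p=20, q=1
i=2: a=1 ⇒ p=39, q=2
i=3: a=12 ⇒ p=488, q=25
i=4: a=1 ⇒ p=527, q=27
i=5: a=1 ⇒ p=1015, q=52
fundamental: x₁=1015, y₁=52  (since 1030225 − 381·2704 = 1)

1015 52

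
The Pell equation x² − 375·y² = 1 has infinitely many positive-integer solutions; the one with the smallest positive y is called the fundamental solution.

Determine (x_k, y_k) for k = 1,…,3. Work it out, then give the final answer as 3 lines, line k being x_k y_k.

d=375: √d = [19; 2,1,2,1,5,1,2,1,2,38] (ℓ=10, even), read p_9/q_9
step 0: (19, 1)  from 19·(1,0) + (0,1)
step 1: (39, 2)  from 2·(19,1) + (1,0)
step 2: (58, 3)  from 1·(39,2) + (19,1)
step 3: (155, 8)  from 2·(58,3) + (39,2)
…
step 7: (4086, 211)  from 2·(1433,74) + (1220,63)
step 8: (5519, 285)  from 1·(4086,211) + (1433,74)
step 9: (15124, 781)  from 2·(5519,285) + (4086,211)
(x₁, y₁) = (15124, 781);  15124² − 375·781² = 1 ✓
k=2:  x_2 = 15124·15124+375·781·781 = 457470751,  y_2 = 15124·781+781·15124 = 23623688
k=3:  x_3 = 15124·457470751+375·781·23623688 = 13837575261124,  y_3 = 15124·23623688+781·457470751 = 714569313843

15124 781
457470751 23623688
13837575261124 714569313843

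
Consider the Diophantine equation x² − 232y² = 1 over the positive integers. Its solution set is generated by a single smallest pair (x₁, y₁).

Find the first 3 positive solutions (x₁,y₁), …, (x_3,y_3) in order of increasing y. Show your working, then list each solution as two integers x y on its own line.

19603 1287
768555217 50458122
30131975818099 1978261129845

√232 = [15; 4,3,7,3,4,30, …], period ℓ=6 (even) → k=5
step 0: (15, 1)  from 15·(1,0) + (0,1)
step 1: (61, 4)  from 4·(15,1) + (1,0)
step 2: (198, 13)  from 3·(61,4) + (15,1)
step 3: (1447, 95)  from 7·(198,13) + (61,4)
step 4: (4539, 298)  from 3·(1447,95) + (198,13)
step 5: (19603, 1287)  from 4·(4539,298) + (1447,95)
→ (19603, 1287).  Check: 19603²=384277609, 232·1287²=384277608, difference 1.
(x_2, y_2) = (19603·19603 + 232·1287·1287, 19603·1287 + 1287·19603) = (768555217, 50458122)
(x_3, y_3) = (19603·768555217 + 232·1287·50458122, 19603·50458122 + 1287·768555217) = (30131975818099, 1978261129845)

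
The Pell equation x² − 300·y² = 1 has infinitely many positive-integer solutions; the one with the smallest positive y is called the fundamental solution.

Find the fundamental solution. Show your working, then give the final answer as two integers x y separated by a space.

1351 78

√300 → a₀=17, period (3,8,3,34); ℓ=4 even so k=3
step 0: (17, 1)  from 17·(1,0) + (0,1)
…
step 2: (433, 25)  from 8·(52,3) + (17,1)
step 3: (1351, 78)  from 3·(433,25) + (52,3)
fundamental: x₁=1351, y₁=78  (since 1825201 − 300·6084 = 1)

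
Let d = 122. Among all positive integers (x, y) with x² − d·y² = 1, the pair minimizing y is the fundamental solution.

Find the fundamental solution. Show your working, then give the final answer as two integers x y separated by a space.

√122 → a₀=11, period (22); ℓ=1 odd so k=1
i=0: a=11 ⇒ p=11, q=1
i=1: a=22 ⇒ p=243, q=22
(x₁, y₁) = (243, 22);  243² − 122·22² = 1 ✓

243 22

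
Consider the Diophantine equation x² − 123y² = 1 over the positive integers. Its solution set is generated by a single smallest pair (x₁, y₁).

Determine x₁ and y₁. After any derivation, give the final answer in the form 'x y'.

√123 → a₀=11, period (11,22); ℓ=2 even so k=1
a_0=11:  p_0=11·1+0=11,  q_0=11·0+1=1
a_1=11:  p_1=11·11+1=122,  q_1=11·1+0=11
fundamental: x₁=122, y₁=11  (since 14884 − 123·121 = 1)

122 11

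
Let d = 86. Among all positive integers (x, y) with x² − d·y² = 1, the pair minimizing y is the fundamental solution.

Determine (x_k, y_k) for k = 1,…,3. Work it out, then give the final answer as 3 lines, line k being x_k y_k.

10405 1122
216528049 23348820
4505948689285 485888943078

√86 = [9; 3,1,1,1,8,1,1,1,3,18, …], period ℓ=10 (even) → k=9
a_0=9:  p_0=9·1+0=9,  q_0=9·0+1=1
a_1=3:  p_1=3·9+1=28,  q_1=3·1+0=3
…
a_3=1:  p_3=1·37+28=65,  q_3=1·4+3=7
a_4=1:  p_4=1·65+37=102,  q_4=1·7+4=11
a_5=8:  p_5=8·102+65=881,  q_5=8·11+7=95
…
a_7=1:  p_7=1·983+881=1864,  q_7=1·106+95=201
a_8=1:  p_8=1·1864+983=2847,  q_8=1·201+106=307
a_9=3:  p_9=3·2847+1864=10405,  q_9=3·307+201=1122
fundamental: x₁=10405, y₁=1122  (since 108264025 − 86·1258884 = 1)
k=2:  x_2 = 10405·10405+86·1122·1122 = 216528049,  y_2 = 10405·1122+1122·10405 = 23348820
k=3:  x_3 = 10405·216528049+86·1122·23348820 = 4505948689285,  y_3 = 10405·23348820+1122·216528049 = 485888943078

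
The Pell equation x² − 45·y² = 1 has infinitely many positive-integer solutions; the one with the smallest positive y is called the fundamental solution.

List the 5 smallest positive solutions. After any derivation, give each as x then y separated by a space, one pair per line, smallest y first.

[6; 1,2,2,2,1,12] for √45; ℓ=6 ⇒ convergent index 5
i=0: a=6 ⇒ p=6, q=1
i=1: a=1 ⇒ p=7, q=1
i=2: a=2 ⇒ p=20, q=3
…
i=4: a=2 ⇒ p=114, q=17
i=5: a=1 ⇒ p=161, q=24
→ (161, 24).  Check: 161²=25921, 45·24²=25920, difference 1.
(161+24√45)^2 = 51841 + 7728√45
(161+24√45)^3 = 16692641 + 2488392√45
(161+24√45)^4 = 5374978561 + 801254496√45
(161+24√45)^5 = 1730726404001 + 258001459320√45

161 24
51841 7728
16692641 2488392
5374978561 801254496
1730726404001 258001459320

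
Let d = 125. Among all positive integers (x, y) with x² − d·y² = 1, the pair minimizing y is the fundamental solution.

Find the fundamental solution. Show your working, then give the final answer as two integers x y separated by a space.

√125 = [11; 5,1,1,5,22, …], period ℓ=5 (odd) → k=9
k=0  a_k=11  p_k/q_k = 11/1
k=1  a_k=5  p_k/q_k = 56/5
…
k=6  a_k=5  p_k/q_k = 76317/6826
…
k=8  a_k=1  p_k/q_k = 167761/15005
k=9  a_k=5  p_k/q_k = 930249/83204
(x₁, y₁) = (930249, 83204);  930249² − 125·83204² = 1 ✓

930249 83204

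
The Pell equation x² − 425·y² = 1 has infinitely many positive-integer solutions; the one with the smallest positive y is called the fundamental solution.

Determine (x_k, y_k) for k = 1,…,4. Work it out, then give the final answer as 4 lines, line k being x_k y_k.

√425 = [20; 1,1,1,1,1,1,40, …], period ℓ=7 (odd) → k=13
i=0: a=20 ⇒ p=20, q=1
…
i=5: a=1 ⇒ p=165, q=8
i=6: a=1 ⇒ p=268, q=13
i=7: a=40 ⇒ p=10885, q=528
i=8: a=1 ⇒ p=11153, q=541
…
i=12: a=1 ⇒ p=88420, q=4289
i=13: a=1 ⇒ p=143649, q=6968
fundamental: x₁=143649, y₁=6968  (since 20635035201 − 425·48553024 = 1)
n=2: (143649,6968)∘(143649,6968) = (143649·143649+425·6968·6968, 143649·6968+6968·143649) = (41270070401,2001892464)
n=3: (41270070401,2001892464)∘(143649,6968) = (143649·41270070401+425·6968·2001892464, 143649·2001892464+6968·41270070401) = (11856808685922849,575139701115304)
n=4: (11856808685922849,575139701115304)∘(143649,6968) = (143649·11856808685922849+425·6968·575139701115304, 143649·575139701115304+6968·11856808685922849) = (3406437421806992601601,165236485849022716128)

143649 6968
41270070401 2001892464
11856808685922849 575139701115304
3406437421806992601601 165236485849022716128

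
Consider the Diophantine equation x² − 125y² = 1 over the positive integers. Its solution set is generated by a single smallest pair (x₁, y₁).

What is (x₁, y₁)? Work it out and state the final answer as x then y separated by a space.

√125 = [11; 5,1,1,5,22, …], period ℓ=5 (odd) → k=9
step 0: (11, 1)  from 11·(1,0) + (0,1)
step 1: (56, 5)  from 5·(11,1) + (1,0)
…
step 3: (123, 11)  from 1·(67,6) + (56,5)
…
step 6: (76317, 6826)  from 5·(15127,1353) + (682,61)
step 7: (91444, 8179)  from 1·(76317,6826) + (15127,1353)
step 8: (167761, 15005)  from 1·(91444,8179) + (76317,6826)
step 9: (930249, 83204)  from 5·(167761,15005) + (91444,8179)
(x₁, y₁) = (930249, 83204);  930249² − 125·83204² = 1 ✓

930249 83204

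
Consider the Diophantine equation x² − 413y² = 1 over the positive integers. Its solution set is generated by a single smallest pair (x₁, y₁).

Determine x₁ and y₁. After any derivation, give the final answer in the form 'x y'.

113399 5580

d=413: √d = [20; 3,9,1,4,1,9,3,40] (ℓ=8, even), read p_7/q_7
k=0  a_k=20  p_k/q_k = 20/1
k=1  a_k=3  p_k/q_k = 61/3
k=2  a_k=9  p_k/q_k = 569/28
k=3  a_k=1  p_k/q_k = 630/31
k=4  a_k=4  p_k/q_k = 3089/152
k=5  a_k=1  p_k/q_k = 3719/183
k=6  a_k=9  p_k/q_k = 36560/1799
k=7  a_k=3  p_k/q_k = 113399/5580
→ (113399, 5580).  Check: 113399²=12859333201, 413·5580²=12859333200, difference 1.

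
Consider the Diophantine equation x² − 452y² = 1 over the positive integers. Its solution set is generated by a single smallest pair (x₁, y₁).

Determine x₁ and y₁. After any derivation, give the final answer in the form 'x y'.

1204353 56648

d=452: √d = [21; 3,1,5,3,10,3,5,1,3,42] (ℓ=10, even), read p_9/q_9
k=0  a_k=21  p_k/q_k = 21/1
…
k=4  a_k=3  p_k/q_k = 1552/73
k=5  a_k=10  p_k/q_k = 16009/753
…
k=8  a_k=1  p_k/q_k = 313483/14745
k=9  a_k=3  p_k/q_k = 1204353/56648
fundamental: x₁=1204353, y₁=56648  (since 1450466148609 − 452·3208995904 = 1)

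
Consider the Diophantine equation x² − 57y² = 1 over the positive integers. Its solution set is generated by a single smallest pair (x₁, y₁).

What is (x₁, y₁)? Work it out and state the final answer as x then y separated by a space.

[7; 1,1,4,1,1,14] for √57; ℓ=6 ⇒ convergent index 5
i=0: a=7 ⇒ p=7, q=1
i=1: a=1 ⇒ p=8, q=1
i=2: a=1 ⇒ p=15, q=2
…
i=4: a=1 ⇒ p=83, q=11
i=5: a=1 ⇒ p=151, q=20
→ (151, 20).  Check: 151²=22801, 57·20²=22800, difference 1.

151 20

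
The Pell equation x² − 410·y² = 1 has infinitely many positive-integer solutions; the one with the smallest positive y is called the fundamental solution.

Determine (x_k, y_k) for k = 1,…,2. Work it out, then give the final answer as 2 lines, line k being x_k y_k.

81 4
13121 648

√410 = [20; 4,40, …], period ℓ=2 (even) → k=1
a_0=20:  p_0=20·1+0=20,  q_0=20·0+1=1
a_1=4:  p_1=4·20+1=81,  q_1=4·1+0=4
(x₁, y₁) = (81, 4);  81² − 410·4² = 1 ✓
k=2:  x_2 = 81·81+410·4·4 = 13121,  y_2 = 81·4+4·81 = 648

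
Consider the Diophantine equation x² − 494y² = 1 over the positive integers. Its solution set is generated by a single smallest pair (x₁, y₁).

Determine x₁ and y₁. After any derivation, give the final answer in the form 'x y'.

[22; 4,2,2,1,2,1,2,2,4,44] for √494; ℓ=10 ⇒ convergent index 9
step 0: (22, 1)  from 22·(1,0) + (0,1)
step 1: (89, 4)  from 4·(22,1) + (1,0)
…
step 5: (1867, 84)  from 2·(689,31) + (489,22)
step 6: (2556, 115)  from 1·(1867,84) + (689,31)
step 7: (6979, 314)  from 2·(2556,115) + (1867,84)
step 8: (16514, 743)  from 2·(6979,314) + (2556,115)
step 9: (73035, 3286)  from 4·(16514,743) + (6979,314)
→ (73035, 3286).  Check: 73035²=5334111225, 494·3286²=5334111224, difference 1.

73035 3286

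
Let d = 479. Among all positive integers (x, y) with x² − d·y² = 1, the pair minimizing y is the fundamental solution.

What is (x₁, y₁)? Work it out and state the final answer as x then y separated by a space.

2989440 136591

√479 → a₀=21, period (1,7,1,3,2,21,2,3,1,7,1,42); ℓ=12 even so k=11
step 0: (21, 1)  from 21·(1,0) + (0,1)
step 1: (22, 1)  from 1·(21,1) + (1,0)
step 2: (175, 8)  from 7·(22,1) + (21,1)
step 3: (197, 9)  from 1·(175,8) + (22,1)
step 4: (766, 35)  from 3·(197,9) + (175,8)
…
step 6: (37075, 1694)  from 21·(1729,79) + (766,35)
step 7: (75879, 3467)  from 2·(37075,1694) + (1729,79)
step 8: (264712, 12095)  from 3·(75879,3467) + (37075,1694)
step 9: (340591, 15562)  from 1·(264712,12095) + (75879,3467)
step 10: (2648849, 121029)  from 7·(340591,15562) + (264712,12095)
step 11: (2989440, 136591)  from 1·(2648849,121029) + (340591,15562)
(x₁, y₁) = (2989440, 136591);  2989440² − 479·136591² = 1 ✓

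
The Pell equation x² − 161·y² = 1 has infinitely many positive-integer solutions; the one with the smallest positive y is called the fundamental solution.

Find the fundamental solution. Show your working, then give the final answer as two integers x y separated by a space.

11775 928

√161 = [12; 1,2,4,1,2,1,4,2,1,24, …], period ℓ=10 (even) → k=9
i=0: a=12 ⇒ p=12, q=1
i=1: a=1 ⇒ p=13, q=1
i=2: a=2 ⇒ p=38, q=3
i=3: a=4 ⇒ p=165, q=13
i=4: a=1 ⇒ p=203, q=16
i=5: a=2 ⇒ p=571, q=45
i=6: a=1 ⇒ p=774, q=61
i=7: a=4 ⇒ p=3667, q=289
i=8: a=2 ⇒ p=8108, q=639
i=9: a=1 ⇒ p=11775, q=928
fundamental: x₁=11775, y₁=928  (since 138650625 − 161·861184 = 1)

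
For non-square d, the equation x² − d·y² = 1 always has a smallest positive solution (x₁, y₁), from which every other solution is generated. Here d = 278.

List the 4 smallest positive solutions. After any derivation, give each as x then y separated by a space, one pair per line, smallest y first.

√278 → a₀=16, period (1,2,16,2,1,32); ℓ=6 even so k=5
step 0: (16, 1)  from 16·(1,0) + (0,1)
…
step 2: (50, 3)  from 2·(17,1) + (16,1)
step 3: (817, 49)  from 16·(50,3) + (17,1)
step 4: (1684, 101)  from 2·(817,49) + (50,3)
step 5: (2501, 150)  from 1·(1684,101) + (817,49)
(x₁, y₁) = (2501, 150);  2501² − 278·150² = 1 ✓
k=2:  x_2 = 2501·2501+278·150·150 = 12510001,  y_2 = 2501·150+150·2501 = 750300
k=3:  x_3 = 2501·12510001+278·150·750300 = 62575022501,  y_3 = 2501·750300+150·12510001 = 3753000450
k=4:  x_4 = 2501·62575022501+278·150·3753000450 = 313000250040001,  y_4 = 2501·3753000450+150·62575022501 = 18772507500600

2501 150
12510001 750300
62575022501 3753000450
313000250040001 18772507500600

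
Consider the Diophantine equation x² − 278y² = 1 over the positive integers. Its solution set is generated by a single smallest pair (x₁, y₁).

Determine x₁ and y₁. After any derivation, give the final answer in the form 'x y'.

2501 150

d=278: √d = [16; 1,2,16,2,1,32] (ℓ=6, even), read p_5/q_5
step 0: (16, 1)  from 16·(1,0) + (0,1)
…
step 2: (50, 3)  from 2·(17,1) + (16,1)
step 3: (817, 49)  from 16·(50,3) + (17,1)
step 4: (1684, 101)  from 2·(817,49) + (50,3)
step 5: (2501, 150)  from 1·(1684,101) + (817,49)
(x₁, y₁) = (2501, 150);  2501² − 278·150² = 1 ✓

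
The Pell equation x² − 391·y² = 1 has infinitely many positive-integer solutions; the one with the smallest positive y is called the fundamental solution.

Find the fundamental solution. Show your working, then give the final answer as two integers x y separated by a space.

√391 = [19; 1,3,2,2,1,…,3,1,38, …], period ℓ=16 (even) → k=15
step 0: (19, 1)  from 19·(1,0) + (0,1)
step 1: (20, 1)  from 1·(19,1) + (1,0)
step 2: (79, 4)  from 3·(20,1) + (19,1)
…
step 4: (435, 22)  from 2·(178,9) + (79,4)
step 5: (613, 31)  from 1·(435,22) + (178,9)
…
step 9: (107747, 5449)  from 2·(52519,2656) + (2709,137)
…
step 12: (696292, 35213)  from 2·(268013,13554) + (160266,8105)
step 13: (1660597, 83980)  from 2·(696292,35213) + (268013,13554)
step 14: (5678083, 287153)  from 3·(1660597,83980) + (696292,35213)
step 15: (7338680, 371133)  from 1·(5678083,287153) + (1660597,83980)
(x₁, y₁) = (7338680, 371133);  7338680² − 391·371133² = 1 ✓

7338680 371133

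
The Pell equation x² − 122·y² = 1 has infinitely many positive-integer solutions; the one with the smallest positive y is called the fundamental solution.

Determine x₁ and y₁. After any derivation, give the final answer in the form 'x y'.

243 22

d=122: √d = [11; 22] (ℓ=1, odd), read p_1/q_1
a_0=11:  p_0=11·1+0=11,  q_0=11·0+1=1
a_1=22:  p_1=22·11+1=243,  q_1=22·1+0=22
→ (243, 22).  Check: 243²=59049, 122·22²=59048, difference 1.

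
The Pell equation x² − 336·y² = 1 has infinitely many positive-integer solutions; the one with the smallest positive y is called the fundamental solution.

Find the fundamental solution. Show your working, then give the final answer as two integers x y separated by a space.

55 3

√336 → a₀=18, period (3,36); ℓ=2 even so k=1
i=0: a=18 ⇒ p=18, q=1
i=1: a=3 ⇒ p=55, q=3
→ (55, 3).  Check: 55²=3025, 336·3²=3024, difference 1.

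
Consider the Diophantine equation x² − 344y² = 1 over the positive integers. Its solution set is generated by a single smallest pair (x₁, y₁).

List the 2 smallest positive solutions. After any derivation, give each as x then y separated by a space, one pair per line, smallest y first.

d=344: √d = [18; 1,1,4,1,3,1,4,1,1,36] (ℓ=10, even), read p_9/q_9
a_0=18:  p_0=18·1+0=18,  q_0=18·0+1=1
a_1=1:  p_1=1·18+1=19,  q_1=1·1+0=1
…
a_3=4:  p_3=4·37+19=167,  q_3=4·2+1=9
…
a_5=3:  p_5=3·204+167=779,  q_5=3·11+9=42
…
a_7=4:  p_7=4·983+779=4711,  q_7=4·53+42=254
a_8=1:  p_8=1·4711+983=5694,  q_8=1·254+53=307
a_9=1:  p_9=1·5694+4711=10405,  q_9=1·307+254=561
fundamental: x₁=10405, y₁=561  (since 108264025 − 344·314721 = 1)
k=2:  x_2 = 10405·10405+344·561·561 = 216528049,  y_2 = 10405·561+561·10405 = 11674410

10405 561
216528049 11674410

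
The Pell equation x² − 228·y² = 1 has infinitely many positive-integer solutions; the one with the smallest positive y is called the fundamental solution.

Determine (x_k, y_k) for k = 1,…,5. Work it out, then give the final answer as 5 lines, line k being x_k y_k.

151 10
45601 3020
13771351 912030
4158902401 275430040
1255974753751 83178960050

√228 → a₀=15, period (10,30); ℓ=2 even so k=1
k=0  a_k=15  p_k/q_k = 15/1
k=1  a_k=10  p_k/q_k = 151/10
fundamental: x₁=151, y₁=10  (since 22801 − 228·100 = 1)
k=2:  x_2 = 151·151+228·10·10 = 45601,  y_2 = 151·10+10·151 = 3020
k=3:  x_3 = 151·45601+228·10·3020 = 13771351,  y_3 = 151·3020+10·45601 = 912030
k=4:  x_4 = 151·13771351+228·10·912030 = 4158902401,  y_4 = 151·912030+10·13771351 = 275430040
k=5:  x_5 = 151·4158902401+228·10·275430040 = 1255974753751,  y_5 = 151·275430040+10·4158902401 = 83178960050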